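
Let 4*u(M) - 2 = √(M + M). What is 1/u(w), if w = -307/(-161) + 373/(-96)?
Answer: 61824/61493 - 16*I*√14770623/61493 ≈ 1.0054 - 0.99999*I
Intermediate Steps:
w = -30581/15456 (w = -307*(-1/161) + 373*(-1/96) = 307/161 - 373/96 = -30581/15456 ≈ -1.9786)
u(M) = ½ + √2*√M/4 (u(M) = ½ + √(M + M)/4 = ½ + √(2*M)/4 = ½ + (√2*√M)/4 = ½ + √2*√M/4)
1/u(w) = 1/(½ + √2*√(-30581/15456)/4) = 1/(½ + √2*(I*√29541246/3864)/4) = 1/(½ + I*√14770623/7728)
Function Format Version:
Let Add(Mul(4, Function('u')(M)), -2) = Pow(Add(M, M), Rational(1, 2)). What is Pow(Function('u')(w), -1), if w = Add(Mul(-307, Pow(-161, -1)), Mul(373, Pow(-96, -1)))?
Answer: Add(Rational(61824, 61493), Mul(Rational(-16, 61493), I, Pow(14770623, Rational(1, 2)))) ≈ Add(1.0054, Mul(-0.99999, I))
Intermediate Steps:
w = Rational(-30581, 15456) (w = Add(Mul(-307, Rational(-1, 161)), Mul(373, Rational(-1, 96))) = Add(Rational(307, 161), Rational(-373, 96)) = Rational(-30581, 15456) ≈ -1.9786)
Function('u')(M) = Add(Rational(1, 2), Mul(Rational(1, 4), Pow(2, Rational(1, 2)), Pow(M, Rational(1, 2)))) (Function('u')(M) = Add(Rational(1, 2), Mul(Rational(1, 4), Pow(Add(M, M), Rational(1, 2)))) = Add(Rational(1, 2), Mul(Rational(1, 4), Pow(Mul(2, M), Rational(1, 2)))) = Add(Rational(1, 2), Mul(Rational(1, 4), Mul(Pow(2, Rational(1, 2)), Pow(M, Rational(1, 2))))) = Add(Rational(1, 2), Mul(Rational(1, 4), Pow(2, Rational(1, 2)), Pow(M, Rational(1, 2)))))
Pow(Function('u')(w), -1) = Pow(Add(Rational(1, 2), Mul(Rational(1, 4), Pow(2, Rational(1, 2)), Pow(Rational(-30581, 15456), Rational(1, 2)))), -1) = Pow(Add(Rational(1, 2), Mul(Rational(1, 4), Pow(2, Rational(1, 2)), Mul(Rational(1, 3864), I, Pow(29541246, Rational(1, 2))))), -1) = Pow(Add(Rational(1, 2), Mul(Rational(1, 7728), I, Pow(14770623, Rational(1, 2)))), -1)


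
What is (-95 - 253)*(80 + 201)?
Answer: -97788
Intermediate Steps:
(-95 - 253)*(80 + 201) = -348*281 = -97788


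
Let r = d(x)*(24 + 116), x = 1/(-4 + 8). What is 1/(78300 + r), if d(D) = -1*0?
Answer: 1/78300 ≈ 1.2771e-5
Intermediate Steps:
x = 1/4 ≈ 0.25000
d(D) = 0
r = 0 (r = 0*(24 + 116) = 0*140 = 0)
1/(78300 + r) = 1/(78300 + 0) = 1/78300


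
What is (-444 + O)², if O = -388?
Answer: 692224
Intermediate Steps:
(-444 + O)² = (-444 - 388)² = (-832)² = 692224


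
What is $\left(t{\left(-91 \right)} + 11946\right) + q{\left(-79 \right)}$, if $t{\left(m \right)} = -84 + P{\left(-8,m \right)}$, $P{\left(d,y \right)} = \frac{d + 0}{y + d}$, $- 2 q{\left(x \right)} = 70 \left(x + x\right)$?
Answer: $\frac{1721816}{99} \approx 17392.0$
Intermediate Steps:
$q{\left(x \right)} = - 70 x$ ($q{\left(x \right)} = - \frac{70 \left(x + x\right)}{2} = - \frac{70 \cdot 2 x}{2} = - \frac{140 x}{2} = - 70 x$)
$P{\left(d,y \right)} = \frac{d}{d + y}$
$t{\left(m \right)} = -84 - \frac{8}{-8 + m}$
$\left(t{\left(-91 \right)} + 11946\right) + q{\left(-79 \right)} = \left(\frac{4 \left(166 - -1911\right)}{-8 - 91} + 11946\right) - -5530 = \left(\frac{4 \left(166 + 1911\right)}{-99} + 11946\right) + 5530 = \left(4 \left(- \frac{1}{99}\right) 2077 + 11946\right) + 5530 = \left(- \frac{8308}{99} + 11946\right) + 5530 = \frac{1174346}{99} + 5530 = \frac{1721816}{99}$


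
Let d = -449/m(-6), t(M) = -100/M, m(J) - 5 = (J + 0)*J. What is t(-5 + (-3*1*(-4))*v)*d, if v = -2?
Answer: -44900/1189 ≈ -37.763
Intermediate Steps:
m(J) = 5 + J² (m(J) = 5 + (J + 0)*J = 5 + J*J = 5 + J²)
d = -449/41 (d = -449/(5 + (-6)²) = -449/(5 + 36) = -449/41 ≈ -10.951)
t(-5 + (-3*1*(-4))*v)*d = -100/(-5 + (-3*1*(-4))*(-2))*(-449/41) = -100/(-5 - 3*(-4)*(-2))*(-449/41) = -100/(-5 + 12*(-2))*(-449/41) = -100/(-5 - 24)*(-449/41) = -100/(-29)*(-449/41) = -100*(-1/29)*(-449/41) = (100/29)*(-449/41) = -44900/1189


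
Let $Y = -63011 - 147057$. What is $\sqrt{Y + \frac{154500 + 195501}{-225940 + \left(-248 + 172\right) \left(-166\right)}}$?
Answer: $\frac{i \sqrt{315750635267}}{1226} \approx 458.33 i$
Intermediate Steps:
$Y = -210068$ ($Y = -63011 - 147057 = -210068$)
$\sqrt{Y + \frac{154500 + 195501}{-225940 + \left(-248 + 172\right) \left(-166\right)}} = \sqrt{-210068 + \frac{154500 + 195501}{-225940 + \left(-248 + 172\right) \left(-166\right)}} = \sqrt{-210068 + \frac{350001}{-225940 - -12616}} = \sqrt{-210068 + \frac{350001}{-225940 + 12616}} = \sqrt{-210068 + \frac{350001}{-213324}} = \sqrt{-210068 + 350001 \left(- \frac{1}{213324}\right)} = \sqrt{-210068 - \frac{4023}{2452}} = \sqrt{- \frac{515090759}{2452}} = \frac{i \sqrt{315750635267}}{1226}$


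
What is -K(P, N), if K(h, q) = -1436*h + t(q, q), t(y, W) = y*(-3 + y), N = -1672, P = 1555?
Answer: -567620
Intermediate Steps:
K(h, q) = -1436*h + q*(-3 + q)
-K(P, N) = -(-1436*1555 - 1672*(-3 - 1672)) = -(-2232980 - 1672*(-1675)) = -(-2232980 + 2800600) = -1*567620 = -567620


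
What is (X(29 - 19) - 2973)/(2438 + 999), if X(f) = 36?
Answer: -2937/3437 ≈ -0.85452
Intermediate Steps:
(X(29 - 19) - 2973)/(2438 + 999) = (36 - 2973)/(2438 + 999) = -2937/3437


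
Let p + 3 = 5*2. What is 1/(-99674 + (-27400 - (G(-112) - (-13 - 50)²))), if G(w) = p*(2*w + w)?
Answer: -1/120753 ≈ -8.2814e-6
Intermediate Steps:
p = 7 (p = -3 + 5*2 = -3 + 10 = 7)
G(w) = 21*w (G(w) = 7*(2*w + w) = 7*(3*w) = 21*w)
1/(-99674 + (-27400 - (G(-112) - (-13 - 50)²))) = 1/(-99674 + (-27400 - (21*(-112) - (-13 - 50)²))) = 1/(-99674 + (-27400 - (-2352 - 1*(-63)²))) = 1/(-99674 + (-27400 - (-2352 - 1*3969))) = 1/(-99674 + (-27400 - (-2352 - 3969))) = 1/(-99674 + (-27400 - 1*(-6321))) = 1/(-99674 + (-27400 + 6321)) = 1/(-99674 - 21079) = 1/(-120753) = -1/120753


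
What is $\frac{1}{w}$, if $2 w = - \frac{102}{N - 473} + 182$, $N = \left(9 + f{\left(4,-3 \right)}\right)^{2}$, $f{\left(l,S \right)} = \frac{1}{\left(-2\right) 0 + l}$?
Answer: $\frac{6199}{564925} \approx 0.010973$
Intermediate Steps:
$f{\left(l,S \right)} = \frac{1}{l}$ ($f{\left(l,S \right)} = \frac{1}{0 + l} = \frac{1}{l}$)
$N = \frac{1369}{16}$ ($N = \left(9 + \frac{1}{4}\right)^{2} = \left(\frac{37}{4}\right)^{2} = \frac{1369}{16} \approx 85.563$)
$w = \frac{564925}{6199}$ ($w = \frac{- \frac{102}{\frac{1369}{16} - 473} + 182}{2} = \frac{- \frac{102}{- \frac{6199}{16}} + 182}{2} = \frac{\left(-102\right) \left(- \frac{16}{6199}\right) + 182}{2} = \frac{\frac{1632}{6199} + 182}{2} = \frac{1}{2} \cdot \frac{1129850}{6199} = \frac{564925}{6199} \approx 91.132$)
$\frac{1}{w} = \frac{1}{\frac{564925}{6199}} = \frac{6199}{564925}$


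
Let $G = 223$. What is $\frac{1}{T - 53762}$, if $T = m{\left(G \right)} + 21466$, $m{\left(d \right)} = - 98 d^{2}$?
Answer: $- \frac{1}{4905738} \approx -2.0384 \cdot 10^{-7}$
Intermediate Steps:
$T = -4851976$ ($T = - 98 \cdot 223^{2} + 21466 = \left(-98\right) 49729 + 21466 = -4873442 + 21466 = -4851976$)
$\frac{1}{T - 53762} = \frac{1}{-4851976 - 53762} = \frac{1}{-4905738} = - \frac{1}{4905738}$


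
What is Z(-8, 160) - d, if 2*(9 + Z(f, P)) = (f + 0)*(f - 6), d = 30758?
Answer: -30711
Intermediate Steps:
Z(f, P) = -9 + f*(-6 + f)/2 (Z(f, P) = -9 + ((f + 0)*(f - 6))/2 = -9 + (f*(-6 + f))/2 = -9 + f*(-6 + f)/2)
Z(-8, 160) - d = (-9 + (½)*(-8)² - 3*(-8)) - 1*30758 = (-9 + (½)*64 + 24) - 30758 = (-9 + 32 + 24) - 30758 = 47 - 30758 = -30711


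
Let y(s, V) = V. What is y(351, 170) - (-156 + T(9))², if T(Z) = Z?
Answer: -21439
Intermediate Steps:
y(351, 170) - (-156 + T(9))² = 170 - (-156 + 9)² = 170 - 1*(-147)² = 170 - 1*21609 = 170 - 21609 = -21439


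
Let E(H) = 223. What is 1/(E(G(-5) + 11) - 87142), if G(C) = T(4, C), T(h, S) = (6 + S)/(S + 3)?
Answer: -1/86919 ≈ -1.1505e-5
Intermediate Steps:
T(h, S) = (6 + S)/(3 + S)
G(C) = (6 + C)/(3 + C)
1/(E(G(-5) + 11) - 87142) = 1/(223 - 87142) = 1/(-86919) = -1/86919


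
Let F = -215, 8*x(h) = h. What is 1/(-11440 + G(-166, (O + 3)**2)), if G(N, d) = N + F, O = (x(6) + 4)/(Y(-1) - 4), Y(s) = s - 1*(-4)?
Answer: -1/11821 ≈ -8.4595e-5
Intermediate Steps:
x(h) = h/8
Y(s) = 4 + s (Y(s) = s + 4 = 4 + s)
O = -19/4 (O = ((1/8)*6 + 4)/((4 - 1) - 4) = (3/4 + 4)/(3 - 4) = (19/4)/(-1) = (19/4)*(-1) = -19/4 ≈ -4.7500)
G(N, d) = -215 + N (G(N, d) = N - 215 = -215 + N)
1/(-11440 + G(-166, (O + 3)**2)) = 1/(-11440 + (-215 - 166)) = 1/(-11440 - 381) = 1/(-11821) = -1/11821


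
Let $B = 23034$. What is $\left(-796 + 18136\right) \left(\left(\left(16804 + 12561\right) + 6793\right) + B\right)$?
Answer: $1026389280$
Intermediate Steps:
$\left(-796 + 18136\right) \left(\left(\left(16804 + 12561\right) + 6793\right) + B\right) = \left(-796 + 18136\right) \left(\left(\left(16804 + 12561\right) + 6793\right) + 23034\right) = 17340 \left(\left(29365 + 6793\right) + 23034\right) = 17340 \left(36158 + 23034\right) = 17340 \cdot 59192 = 1026389280$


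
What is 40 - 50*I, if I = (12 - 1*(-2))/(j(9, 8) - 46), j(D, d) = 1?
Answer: 500/9 ≈ 55.556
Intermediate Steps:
I = -14/45 (I = (12 - 1*(-2))/(1 - 46) = (12 + 2)/(-45) = 14*(-1/45) = -14/45 ≈ -0.31111)
40 - 50*I = 40 - 50*(-14/45) = 40 + 140/9 = 500/9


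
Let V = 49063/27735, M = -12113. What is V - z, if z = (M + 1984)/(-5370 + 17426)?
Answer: 20289101/7776120 ≈ 2.6092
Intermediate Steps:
z = -10129/12056 (z = (-12113 + 1984)/(-5370 + 17426) = -10129/12056 ≈ -0.84016)
V = 1141/645 (V = 49063*(1/27735) = 1141/645 ≈ 1.7690)
V - z = 1141/645 - 1*(-10129/12056) = 1141/645 + 10129/12056 = 20289101/7776120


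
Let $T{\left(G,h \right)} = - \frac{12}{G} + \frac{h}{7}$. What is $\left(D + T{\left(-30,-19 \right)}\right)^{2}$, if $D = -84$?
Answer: $\frac{9126441}{1225} \approx 7450.2$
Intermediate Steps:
$T{\left(G,h \right)} = - \frac{12}{G} + \frac{h}{7}$ ($T{\left(G,h \right)} = - \frac{12}{G} + h \frac{1}{7} = - \frac{12}{G} + \frac{h}{7}$)
$\left(D + T{\left(-30,-19 \right)}\right)^{2} = \left(-84 - \left(\frac{19}{7} + \frac{12}{-30}\right)\right)^{2} = \left(-84 - \frac{81}{35}\right)^{2} = \left(- \frac{3021}{35}\right)^{2} = \frac{9126441}{1225}$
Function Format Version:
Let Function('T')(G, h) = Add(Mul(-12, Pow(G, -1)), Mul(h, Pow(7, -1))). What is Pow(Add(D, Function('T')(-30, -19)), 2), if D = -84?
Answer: Rational(9126441, 1225) ≈ 7450.2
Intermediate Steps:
Function('T')(G, h) = Add(Mul(-12, Pow(G, -1)), Mul(Rational(1, 7), h)) (Function('T')(G, h) = Add(Mul(-12, Pow(G, -1)), Mul(h, Rational(1, 7))) = Add(Mul(-12, Pow(G, -1)), Mul(Rational(1, 7), h)))
Pow(Add(D, Function('T')(-30, -19)), 2) = Pow(Add(-84, Add(Mul(-12, Pow(-30, -1)), Mul(Rational(1, 7), -19))), 2) = Pow(Add(-84, Add(Mul(-12, Rational(-1, 30)), Rational(-19, 7))), 2) = Pow(Add(-84, Add(Rational(2, 5), Rational(-19, 7))), 2) = Pow(Add(-84, Rational(-81, 35)), 2) = Pow(Rational(-3021, 35), 2) = Rational(9126441, 1225)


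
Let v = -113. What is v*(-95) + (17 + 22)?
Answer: 10774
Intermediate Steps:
v*(-95) + (17 + 22) = -113*(-95) + (17 + 22) = 10735 + 39 = 10774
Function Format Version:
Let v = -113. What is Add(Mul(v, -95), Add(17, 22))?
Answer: 10774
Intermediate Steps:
Add(Mul(v, -95), Add(17, 22)) = Add(Mul(-113, -95), Add(17, 22)) = Add(10735, 39) = 10774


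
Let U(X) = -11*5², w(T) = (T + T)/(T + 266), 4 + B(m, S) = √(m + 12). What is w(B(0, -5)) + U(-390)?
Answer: -2359490/8579 + 133*√3/8579 ≈ -275.00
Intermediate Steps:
B(m, S) = -4 + √(12 + m) (B(m, S) = -4 + √(m + 12) = -4 + √(12 + m))
w(T) = 2*T/(266 + T) (w(T) = (2*T)/(266 + T) = 2*T/(266 + T))
U(X) = -275 (U(X) = -11*25 = -275)
w(B(0, -5)) + U(-390) = 2*(-4 + √(12 + 0))/(266 + (-4 + √(12 + 0))) - 275 = 2*(-4 + √12)/(266 + (-4 + √12)) - 275 = 2*(-4 + 2*√3)/(266 + (-4 + 2*√3)) - 275 = 2*(-4 + 2*√3)/(262 + 2*√3) - 275 = -275 + 2*(-4 + 2*√3)/(262 + 2*√3)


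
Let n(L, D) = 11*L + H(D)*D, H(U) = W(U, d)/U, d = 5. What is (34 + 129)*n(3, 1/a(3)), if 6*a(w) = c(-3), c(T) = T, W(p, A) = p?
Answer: 5053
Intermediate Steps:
a(w) = -½ (a(w) = (⅙)*(-3) = -½)
H(U) = 1 (H(U) = U/U = 1)
n(L, D) = D + 11*L (n(L, D) = 11*L + 1*D = 11*L + D = D + 11*L)
(34 + 129)*n(3, 1/a(3)) = (34 + 129)*(1/(-½) + 11*3) = 163*(-2 + 33) = 163*31 = 5053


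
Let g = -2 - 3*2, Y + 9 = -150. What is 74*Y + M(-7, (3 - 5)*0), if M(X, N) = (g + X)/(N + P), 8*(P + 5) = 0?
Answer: -11763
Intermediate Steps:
Y = -159 (Y = -9 - 150 = -159)
g = -8 (g = -2 - 6 = -8)
P = -5 (P = -5 + (⅛)*0 = -5 + 0 = -5)
M(X, N) = (-8 + X)/(-5 + N) (M(X, N) = (-8 + X)/(N - 5) = (-8 + X)/(-5 + N))
74*Y + M(-7, (3 - 5)*0) = 74*(-159) + (-8 - 7)/(-5 + (3 - 5)*0) = -11766 - 15/(-5 - 2*0) = -11766 - 15/(-5 + 0) = -11766 - 15/(-5) = -11766 - ⅕*(-15) = -11766 + 3 = -11763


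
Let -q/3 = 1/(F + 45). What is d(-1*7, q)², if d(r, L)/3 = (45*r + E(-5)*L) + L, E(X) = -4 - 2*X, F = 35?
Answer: 5724889569/6400 ≈ 8.9451e+5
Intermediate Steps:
q = -3/80 (q = -3/(35 + 45) = -3/80 ≈ -0.037500)
d(r, L) = 21*L + 135*r (d(r, L) = 3*((45*r + (-4 - 2*(-5))*L) + L) = 3*((45*r + (-4 + 10)*L) + L) = 3*((45*r + 6*L) + L) = 3*((6*L + 45*r) + L) = 3*(7*L + 45*r) = 21*L + 135*r)
d(-1*7, q)² = (21*(-3/80) + 135*(-1*7))² = (-63/80 + 135*(-7))² = (-63/80 - 945)² = (-75663/80)² = 5724889569/6400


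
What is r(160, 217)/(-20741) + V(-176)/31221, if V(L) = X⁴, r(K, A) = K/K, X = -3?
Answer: 183200/71950529 ≈ 0.0025462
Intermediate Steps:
r(K, A) = 1
V(L) = 81 (V(L) = (-3)⁴ = 81)
r(160, 217)/(-20741) + V(-176)/31221 = 1/(-20741) + 81/31221 = 1*(-1/20741) + 81*(1/31221) = -1/20741 + 9/3469 = 183200/71950529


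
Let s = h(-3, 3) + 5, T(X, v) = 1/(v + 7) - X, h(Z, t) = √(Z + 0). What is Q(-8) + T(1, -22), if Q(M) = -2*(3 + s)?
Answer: -256/15 - 2*I*√3 ≈ -17.067 - 3.4641*I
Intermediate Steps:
h(Z, t) = √Z
T(X, v) = 1/(7 + v) - X
s = 5 + I*√3 (s = √(-3) + 5 = I*√3 + 5 = 5 + I*√3 ≈ 5.0 + 1.732*I)
Q(M) = -16 - 2*I*√3 (Q(M) = -2*(3 + (5 + I*√3)) = -2*(8 + I*√3) = -16 - 2*I*√3)
Q(-8) + T(1, -22) = (-16 - 2*I*√3) + (1 - 7*1 - 1*1*(-22))/(7 - 22) = (-16 - 2*I*√3) + (1 - 7 + 22)/(-15) = (-16 - 2*I*√3) - 1/15*16 = (-16 - 2*I*√3) - 16/15 = -256/15 - 2*I*√3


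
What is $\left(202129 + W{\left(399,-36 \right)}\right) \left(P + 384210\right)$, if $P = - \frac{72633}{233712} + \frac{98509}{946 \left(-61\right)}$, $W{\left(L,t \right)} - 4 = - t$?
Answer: $\frac{15872268226527461251}{204342192} \approx 7.7675 \cdot 10^{10}$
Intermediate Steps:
$W{\left(L,t \right)} = 4 - t$
$P = - \frac{4535682551}{2247764112}$ ($P = \left(-72633\right) \frac{1}{233712} + \frac{98509}{-57706} = - \frac{24211}{77904} + 98509 \left(- \frac{1}{57706}\right) = - \frac{24211}{77904} - \frac{98509}{57706} = - \frac{4535682551}{2247764112} \approx -2.0179$)
$\left(202129 + W{\left(399,-36 \right)}\right) \left(P + 384210\right) = \left(202129 + \left(4 - -36\right)\right) \left(- \frac{4535682551}{2247764112} + 384210\right) = \left(202129 + \left(4 + 36\right)\right) \frac{863608913788969}{2247764112} = \left(202129 + 40\right) \frac{863608913788969}{2247764112} = 202169 \cdot \frac{863608913788969}{2247764112} = \frac{15872268226527461251}{204342192}$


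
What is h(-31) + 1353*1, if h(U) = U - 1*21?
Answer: 1301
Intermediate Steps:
h(U) = -21 + U (h(U) = U - 21 = -21 + U)
h(-31) + 1353*1 = (-21 - 31) + 1353*1 = -52 + 1353 = 1301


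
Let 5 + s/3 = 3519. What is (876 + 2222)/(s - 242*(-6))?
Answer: 1549/5997 ≈ 0.25830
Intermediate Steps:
s = 10542 (s = -15 + 3*3519 = -15 + 10557 = 10542)
(876 + 2222)/(s - 242*(-6)) = (876 + 2222)/(10542 - 242*(-6)) = 3098/(10542 + 1452) = 3098/11994 = 3098*(1/11994) = 1549/5997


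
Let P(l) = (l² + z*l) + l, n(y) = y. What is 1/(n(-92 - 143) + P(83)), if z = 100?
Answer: 1/15037 ≈ 6.6503e-5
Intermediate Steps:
P(l) = l² + 101*l (P(l) = (l² + 100*l) + l = l² + 101*l)
1/(n(-92 - 143) + P(83)) = 1/((-92 - 143) + 83*(101 + 83)) = 1/(-235 + 83*184) = 1/(-235 + 15272) = 1/15037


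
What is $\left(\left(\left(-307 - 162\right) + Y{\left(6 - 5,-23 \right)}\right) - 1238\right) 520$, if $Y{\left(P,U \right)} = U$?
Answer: $-899600$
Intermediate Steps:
$\left(\left(\left(-307 - 162\right) + Y{\left(6 - 5,-23 \right)}\right) - 1238\right) 520 = \left(\left(\left(-307 - 162\right) - 23\right) - 1238\right) 520 = \left(\left(-469 - 23\right) - 1238\right) 520 = \left(-492 - 1238\right) 520 = \left(-1730\right) 520 = -899600$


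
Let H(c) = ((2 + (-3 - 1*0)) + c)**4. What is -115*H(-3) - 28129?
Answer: -57569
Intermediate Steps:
H(c) = (-1 + c)**4 (H(c) = ((2 + (-3 + 0)) + c)**4 = ((2 - 3) + c)**4 = (-1 + c)**4)
-115*H(-3) - 28129 = -115*(-1 - 3)**4 - 28129 = -115*(-4)**4 - 28129 = -115*256 - 28129 = -29440 - 28129 = -57569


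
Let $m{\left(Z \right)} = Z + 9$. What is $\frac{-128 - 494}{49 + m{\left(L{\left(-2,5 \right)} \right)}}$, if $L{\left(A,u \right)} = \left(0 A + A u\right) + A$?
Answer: $- \frac{311}{23} \approx -13.522$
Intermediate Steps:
$L{\left(A,u \right)} = A + A u$ ($L{\left(A,u \right)} = \left(0 + A u\right) + A = A u + A = A + A u$)
$m{\left(Z \right)} = 9 + Z$
$\frac{-128 - 494}{49 + m{\left(L{\left(-2,5 \right)} \right)}} = \frac{-128 - 494}{49 + \left(9 - 2 \left(1 + 5\right)\right)} = - \frac{622}{49 + \left(9 - 12\right)} = - \frac{622}{49 - 3} = - \frac{622}{46} = \left(-622\right) \frac{1}{46} = - \frac{311}{23}$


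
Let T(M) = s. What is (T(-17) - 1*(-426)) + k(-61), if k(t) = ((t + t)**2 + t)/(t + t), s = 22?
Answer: 653/2 ≈ 326.50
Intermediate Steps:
T(M) = 22
k(t) = (t + 4*t**2)/(2*t) (k(t) = ((2*t)**2 + t)/((2*t)) = (4*t**2 + t)*(1/(2*t)) = (t + 4*t**2)*(1/(2*t)) = (t + 4*t**2)/(2*t))
(T(-17) - 1*(-426)) + k(-61) = (22 - 1*(-426)) + (1/2 + 2*(-61)) = (22 + 426) + (1/2 - 122) = 448 - 243/2 = 653/2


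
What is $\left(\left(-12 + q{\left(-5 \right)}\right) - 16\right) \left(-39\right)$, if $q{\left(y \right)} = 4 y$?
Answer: $1872$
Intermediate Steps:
$\left(\left(-12 + q{\left(-5 \right)}\right) - 16\right) \left(-39\right) = \left(\left(-12 + 4 \left(-5\right)\right) - 16\right) \left(-39\right) = \left(\left(-12 - 20\right) - 16\right) \left(-39\right) = \left(-32 - 16\right) \left(-39\right) = \left(-48\right) \left(-39\right) = 1872$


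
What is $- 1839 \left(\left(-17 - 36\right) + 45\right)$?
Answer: $14712$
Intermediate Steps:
$- 1839 \left(\left(-17 - 36\right) + 45\right) = - 1839 \left(-53 + 45\right) = \left(-1839\right) \left(-8\right) = 14712$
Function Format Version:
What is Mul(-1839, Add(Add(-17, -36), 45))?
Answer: 14712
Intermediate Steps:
Mul(-1839, Add(Add(-17, -36), 45)) = Mul(-1839, Add(-53, 45)) = Mul(-1839, -8) = 14712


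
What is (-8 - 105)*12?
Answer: -1356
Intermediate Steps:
(-8 - 105)*12 = -113*12 = -1356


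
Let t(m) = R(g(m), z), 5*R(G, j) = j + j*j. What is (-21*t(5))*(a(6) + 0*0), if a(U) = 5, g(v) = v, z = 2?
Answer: -126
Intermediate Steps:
R(G, j) = j/5 + j²/5 (R(G, j) = (j + j*j)/5 = (j + j²)/5 = j/5 + j²/5)
t(m) = 6/5 (t(m) = (⅕)*2*(1 + 2) = (⅕)*2*3 = 6/5)
(-21*t(5))*(a(6) + 0*0) = (-21*6/5)*(5 + 0*0) = -126*(5 + 0)/5 = -126/5*5 = -126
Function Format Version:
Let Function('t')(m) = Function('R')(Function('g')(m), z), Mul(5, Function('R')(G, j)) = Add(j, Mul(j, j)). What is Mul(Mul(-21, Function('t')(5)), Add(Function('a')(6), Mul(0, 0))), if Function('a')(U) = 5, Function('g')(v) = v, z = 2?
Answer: -126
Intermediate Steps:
Function('R')(G, j) = Add(Mul(Rational(1, 5), j), Mul(Rational(1, 5), Pow(j, 2))) (Function('R')(G, j) = Mul(Rational(1, 5), Add(j, Mul(j, j))) = Mul(Rational(1, 5), Add(j, Pow(j, 2))) = Add(Mul(Rational(1, 5), j), Mul(Rational(1, 5), Pow(j, 2))))
Function('t')(m) = Rational(6, 5) (Function('t')(m) = Mul(Rational(1, 5), 2, Add(1, 2)) = Mul(Rational(1, 5), 2, 3) = Rational(6, 5))
Mul(Mul(-21, Function('t')(5)), Add(Function('a')(6), Mul(0, 0))) = Mul(Mul(-21, Rational(6, 5)), Add(5, Mul(0, 0))) = Mul(Rational(-126, 5), Add(5, 0)) = Mul(Rational(-126, 5), 5) = -126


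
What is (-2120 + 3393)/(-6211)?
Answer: -1273/6211 ≈ -0.20496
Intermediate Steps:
(-2120 + 3393)/(-6211) = 1273*(-1/6211) = -1273/6211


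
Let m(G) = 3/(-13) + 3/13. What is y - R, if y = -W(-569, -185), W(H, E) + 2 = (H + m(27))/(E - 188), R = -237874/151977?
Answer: 16518133/8098203 ≈ 2.0397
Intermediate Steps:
R = -33982/21711 (R = -237874*1/151977 = -33982/21711 ≈ -1.5652)
m(G) = 0 (m(G) = 3*(-1/13) + 3*(1/13) = -3/13 + 3/13 = 0)
W(H, E) = -2 + H/(-188 + E) (W(H, E) = -2 + (H + 0)/(E - 188) = -2 + H/(-188 + E))
y = 177/373 (y = -(376 - 569 - 2*(-185))/(-188 - 185) = -(376 - 569 + 370)/(-373) = -(-1)*177/373 = -1*(-177/373) = 177/373 ≈ 0.47453)
y - R = 177/373 - 1*(-33982/21711) = 177/373 + 33982/21711 = 16518133/8098203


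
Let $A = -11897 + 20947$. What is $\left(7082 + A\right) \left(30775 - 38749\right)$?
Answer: $-128636568$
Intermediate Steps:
$A = 9050$
$\left(7082 + A\right) \left(30775 - 38749\right) = \left(7082 + 9050\right) \left(30775 - 38749\right) = 16132 \left(-7974\right) = -128636568$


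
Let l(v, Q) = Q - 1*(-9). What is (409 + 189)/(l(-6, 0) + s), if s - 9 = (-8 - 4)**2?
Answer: 299/81 ≈ 3.6914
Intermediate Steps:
l(v, Q) = 9 + Q (l(v, Q) = Q + 9 = 9 + Q)
s = 153 (s = 9 + (-8 - 4)**2 = 9 + (-12)**2 = 9 + 144 = 153)
(409 + 189)/(l(-6, 0) + s) = (409 + 189)/((9 + 0) + 153) = 598/(9 + 153) = 598/162 = 598*(1/162) = 299/81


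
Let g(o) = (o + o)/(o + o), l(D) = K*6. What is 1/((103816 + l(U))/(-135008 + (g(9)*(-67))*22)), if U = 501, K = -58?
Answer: -68241/51734 ≈ -1.3191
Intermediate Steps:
l(D) = -348 (l(D) = -58*6 = -348)
g(o) = 1 (g(o) = (2*o)/((2*o)) = (2*o)*(1/(2*o)) = 1)
1/((103816 + l(U))/(-135008 + (g(9)*(-67))*22)) = 1/((103816 - 348)/(-135008 + (1*(-67))*22)) = 1/(103468/(-135008 - 67*22)) = 1/(103468/(-135008 - 1474)) = 1/(103468/(-136482)) = 1/(103468*(-1/136482)) = 1/(-51734/68241) = -68241/51734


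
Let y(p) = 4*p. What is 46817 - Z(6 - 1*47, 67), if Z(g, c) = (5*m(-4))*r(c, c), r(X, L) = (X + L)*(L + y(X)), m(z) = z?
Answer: 944617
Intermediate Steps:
r(X, L) = (L + X)*(L + 4*X) (r(X, L) = (X + L)*(L + 4*X) = (L + X)*(L + 4*X))
Z(g, c) = -200*c**2 (Z(g, c) = (5*(-4))*(c**2 + 4*c**2 + 5*c*c) = -20*(c**2 + 4*c**2 + 5*c**2) = -200*c**2)
46817 - Z(6 - 1*47, 67) = 46817 - (-200)*67**2 = 46817 - (-200)*4489 = 46817 - 1*(-897800) = 46817 + 897800 = 944617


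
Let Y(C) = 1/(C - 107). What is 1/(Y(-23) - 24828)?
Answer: -130/3227641 ≈ -4.0277e-5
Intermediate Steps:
Y(C) = 1/(-107 + C)
1/(Y(-23) - 24828) = 1/(1/(-107 - 23) - 24828) = 1/(1/(-130) - 24828) = 1/(-1/130 - 24828) = 1/(-3227641/130) = -130/3227641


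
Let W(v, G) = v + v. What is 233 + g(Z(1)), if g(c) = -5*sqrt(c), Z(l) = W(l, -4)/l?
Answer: 233 - 5*sqrt(2) ≈ 225.93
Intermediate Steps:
W(v, G) = 2*v
Z(l) = 2 (Z(l) = (2*l)/l = 2)
233 + g(Z(1)) = 233 - 5*sqrt(2)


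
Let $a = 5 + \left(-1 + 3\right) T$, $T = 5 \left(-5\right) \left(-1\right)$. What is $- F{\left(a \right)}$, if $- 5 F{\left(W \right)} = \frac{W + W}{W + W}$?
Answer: $\frac{1}{5} \approx 0.2$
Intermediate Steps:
$T = 25$ ($T = \left(-25\right) \left(-1\right) = 25$)
$a = 55$ ($a = 5 + \left(-1 + 3\right) 25 = 5 + 2 \cdot 25 = 5 + 50 = 55$)
$F{\left(W \right)} = - \frac{1}{5}$ ($F{\left(W \right)} = - \frac{\left(W + W\right) \frac{1}{W + W}}{5} = - \frac{2 W \frac{1}{2 W}}{5} = \left(- \frac{1}{5}\right) 1 = - \frac{1}{5}$)
$- F{\left(a \right)} = \left(-1\right) \left(- \frac{1}{5}\right) = \frac{1}{5}$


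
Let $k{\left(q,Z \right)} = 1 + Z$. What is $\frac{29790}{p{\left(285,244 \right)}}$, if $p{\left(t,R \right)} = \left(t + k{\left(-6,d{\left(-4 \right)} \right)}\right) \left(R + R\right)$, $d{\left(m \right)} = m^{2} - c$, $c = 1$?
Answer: $\frac{14895}{73444} \approx 0.20281$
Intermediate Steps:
$d{\left(m \right)} = -1 + m^{2}$ ($d{\left(m \right)} = m^{2} - 1 = -1 + m^{2}$)
$p{\left(t,R \right)} = 2 R \left(16 + t\right)$ ($p{\left(t,R \right)} = \left(t + \left(1 - \left(1 - \left(-4\right)^{2}\right)\right)\right) \left(R + R\right) = \left(t + \left(1 + \left(-1 + 16\right)\right)\right) 2 R = \left(t + \left(1 + 15\right)\right) 2 R = \left(t + 16\right) 2 R = \left(16 + t\right) 2 R = 2 R \left(16 + t\right)$)
$\frac{29790}{p{\left(285,244 \right)}} = \frac{29790}{2 \cdot 244 \left(16 + 285\right)} = \frac{29790}{2 \cdot 244 \cdot 301} = \frac{29790}{146888} = 29790 \cdot \frac{1}{146888} = \frac{14895}{73444}$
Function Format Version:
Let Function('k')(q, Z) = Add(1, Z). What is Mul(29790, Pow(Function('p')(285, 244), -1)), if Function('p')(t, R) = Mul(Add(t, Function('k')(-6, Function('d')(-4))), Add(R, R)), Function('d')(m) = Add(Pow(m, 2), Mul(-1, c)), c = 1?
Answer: Rational(14895, 73444) ≈ 0.20281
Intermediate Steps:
Function('d')(m) = Add(-1, Pow(m, 2)) (Function('d')(m) = Add(Pow(m, 2), Mul(-1, 1)) = Add(Pow(m, 2), -1) = Add(-1, Pow(m, 2)))
Function('p')(t, R) = Mul(2, R, Add(16, t)) (Function('p')(t, R) = Mul(Add(t, Add(1, Add(-1, Pow(-4, 2)))), Add(R, R)) = Mul(Add(t, Add(1, Add(-1, 16))), Mul(2, R)) = Mul(Add(t, Add(1, 15)), Mul(2, R)) = Mul(Add(t, 16), Mul(2, R)) = Mul(Add(16, t), Mul(2, R)) = Mul(2, R, Add(16, t)))
Mul(29790, Pow(Function('p')(285, 244), -1)) = Mul(29790, Pow(Mul(2, 244, Add(16, 285)), -1)) = Mul(29790, Pow(Mul(2, 244, 301), -1)) = Mul(29790, Pow(146888, -1)) = Mul(29790, Rational(1, 146888)) = Rational(14895, 73444)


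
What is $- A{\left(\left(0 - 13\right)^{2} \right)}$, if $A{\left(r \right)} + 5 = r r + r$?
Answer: $-28725$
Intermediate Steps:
$A{\left(r \right)} = -5 + r + r^{2}$ ($A{\left(r \right)} = -5 + \left(r r + r\right) = -5 + \left(r^{2} + r\right) = -5 + \left(r + r^{2}\right) = -5 + r + r^{2}$)
$- A{\left(\left(0 - 13\right)^{2} \right)} = - (-5 + \left(0 - 13\right)^{2} + \left(\left(0 - 13\right)^{2}\right)^{2}) = - (-5 + \left(-13\right)^{2} + \left(\left(-13\right)^{2}\right)^{2}) = - (-5 + 169 + 169^{2}) = - (-5 + 169 + 28561) = \left(-1\right) 28725 = -28725$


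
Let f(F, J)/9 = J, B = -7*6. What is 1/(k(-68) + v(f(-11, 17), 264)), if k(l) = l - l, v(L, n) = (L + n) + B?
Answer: 1/375 ≈ 0.0026667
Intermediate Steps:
B = -42
f(F, J) = 9*J
v(L, n) = -42 + L + n (v(L, n) = (L + n) - 42 = -42 + L + n)
k(l) = 0
1/(k(-68) + v(f(-11, 17), 264)) = 1/(0 + (-42 + 9*17 + 264)) = 1/(0 + (-42 + 153 + 264)) = 1/(0 + 375) = 1/375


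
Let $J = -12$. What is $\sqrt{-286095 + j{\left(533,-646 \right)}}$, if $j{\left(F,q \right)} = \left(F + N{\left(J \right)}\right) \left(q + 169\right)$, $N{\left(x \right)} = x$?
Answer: $2 i \sqrt{133653} \approx 731.17 i$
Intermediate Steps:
$j{\left(F,q \right)} = \left(-12 + F\right) \left(169 + q\right)$ ($j{\left(F,q \right)} = \left(F - 12\right) \left(q + 169\right) = \left(-12 + F\right) \left(169 + q\right)$)
$\sqrt{-286095 + j{\left(533,-646 \right)}} = \sqrt{-286095 + \left(-2028 - -7752 + 169 \cdot 533 + 533 \left(-646\right)\right)} = \sqrt{-286095 + \left(-2028 + 7752 + 90077 - 344318\right)} = \sqrt{-286095 - 248517} = \sqrt{-534612} = 2 i \sqrt{133653}$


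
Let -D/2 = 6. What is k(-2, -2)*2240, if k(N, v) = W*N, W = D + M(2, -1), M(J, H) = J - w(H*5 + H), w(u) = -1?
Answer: 40320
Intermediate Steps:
D = -12 (D = -2*6 = -12)
M(J, H) = 1 + J (M(J, H) = J - 1*(-1) = J + 1 = 1 + J)
W = -9 (W = -12 + (1 + 2) = -12 + 3 = -9)
k(N, v) = -9*N
k(-2, -2)*2240 = -9*(-2)*2240 = 18*2240 = 40320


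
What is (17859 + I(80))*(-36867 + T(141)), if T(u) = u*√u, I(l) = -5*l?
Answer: -643660953 + 2461719*√141 ≈ -6.1443e+8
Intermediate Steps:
T(u) = u^(3/2)
(17859 + I(80))*(-36867 + T(141)) = (17859 - 5*80)*(-36867 + 141^(3/2)) = (17859 - 400)*(-36867 + 141*√141) = 17459*(-36867 + 141*√141) = -643660953 + 2461719*√141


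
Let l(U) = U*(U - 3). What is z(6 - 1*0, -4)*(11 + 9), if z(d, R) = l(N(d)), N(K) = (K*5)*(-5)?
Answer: 459000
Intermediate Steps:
N(K) = -25*K (N(K) = (5*K)*(-5) = -25*K)
l(U) = U*(-3 + U)
z(d, R) = -25*d*(-3 - 25*d) (z(d, R) = (-25*d)*(-3 - 25*d) = -25*d*(-3 - 25*d))
z(6 - 1*0, -4)*(11 + 9) = (25*(6 - 1*0)*(3 + 25*(6 - 1*0)))*(11 + 9) = (25*(6 + 0)*(3 + 25*(6 + 0)))*20 = (25*6*(3 + 25*6))*20 = (25*6*(3 + 150))*20 = (25*6*153)*20 = 22950*20 = 459000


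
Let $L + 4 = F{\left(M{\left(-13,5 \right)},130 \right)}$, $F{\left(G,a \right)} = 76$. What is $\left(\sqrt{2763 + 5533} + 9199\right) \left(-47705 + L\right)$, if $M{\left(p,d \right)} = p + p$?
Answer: $-438175967 - 95266 \sqrt{2074} \approx -4.4251 \cdot 10^{8}$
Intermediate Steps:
$M{\left(p,d \right)} = 2 p$
$L = 72$ ($L = -4 + 76 = 72$)
$\left(\sqrt{2763 + 5533} + 9199\right) \left(-47705 + L\right) = \left(\sqrt{2763 + 5533} + 9199\right) \left(-47705 + 72\right) = \left(\sqrt{8296} + 9199\right) \left(-47633\right) = \left(2 \sqrt{2074} + 9199\right) \left(-47633\right) = \left(9199 + 2 \sqrt{2074}\right) \left(-47633\right) = -438175967 - 95266 \sqrt{2074}$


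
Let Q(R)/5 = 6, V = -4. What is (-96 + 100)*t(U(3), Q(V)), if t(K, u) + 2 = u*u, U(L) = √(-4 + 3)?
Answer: 3592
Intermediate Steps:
Q(R) = 30 (Q(R) = 5*6 = 30)
U(L) = I (U(L) = √(-1) = I)
t(K, u) = -2 + u² (t(K, u) = -2 + u*u = -2 + u²)
(-96 + 100)*t(U(3), Q(V)) = (-96 + 100)*(-2 + 30²) = 4*(-2 + 900) = 4*898 = 3592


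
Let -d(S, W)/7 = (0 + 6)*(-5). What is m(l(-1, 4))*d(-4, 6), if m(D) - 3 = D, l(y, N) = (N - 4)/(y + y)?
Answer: 630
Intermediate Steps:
l(y, N) = (-4 + N)/(2*y) (l(y, N) = (-4 + N)/((2*y)) = (-4 + N)*(1/(2*y)) = (-4 + N)/(2*y))
m(D) = 3 + D
d(S, W) = 210 (d(S, W) = -7*(0 + 6)*(-5) = -42*(-5) = -7*(-30) = 210)
m(l(-1, 4))*d(-4, 6) = (3 + (½)*(-4 + 4)/(-1))*210 = (3 + (½)*(-1)*0)*210 = (3 + 0)*210 = 3*210 = 630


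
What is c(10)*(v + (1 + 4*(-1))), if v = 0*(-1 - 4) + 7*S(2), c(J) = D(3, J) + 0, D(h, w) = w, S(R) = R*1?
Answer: 110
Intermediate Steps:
S(R) = R
c(J) = J (c(J) = J + 0 = J)
v = 14 (v = 0*(-1 - 4) + 7*2 = 0*(-5) + 14 = 0 + 14 = 14)
c(10)*(v + (1 + 4*(-1))) = 10*(14 + (1 + 4*(-1))) = 10*(14 + (1 - 4)) = 10*(14 - 3) = 10*11 = 110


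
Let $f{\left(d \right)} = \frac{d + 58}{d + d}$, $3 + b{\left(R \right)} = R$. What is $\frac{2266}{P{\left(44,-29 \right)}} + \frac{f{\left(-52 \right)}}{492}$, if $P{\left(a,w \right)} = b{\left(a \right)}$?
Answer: $\frac{471327}{8528} \approx 55.268$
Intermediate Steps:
$b{\left(R \right)} = -3 + R$
$P{\left(a,w \right)} = -3 + a$
$f{\left(d \right)} = \frac{58 + d}{2 d}$
$\frac{2266}{P{\left(44,-29 \right)}} + \frac{f{\left(-52 \right)}}{492} = \frac{2266}{-3 + 44} + \frac{\frac{1}{2} \frac{1}{-52} \left(58 - 52\right)}{492} = \frac{2266}{41} + \frac{1}{2} \left(- \frac{1}{52}\right) 6 \cdot \frac{1}{492} = 2266 \cdot \frac{1}{41} - \frac{1}{8528} = \frac{2266}{41} - \frac{1}{8528} = \frac{471327}{8528}$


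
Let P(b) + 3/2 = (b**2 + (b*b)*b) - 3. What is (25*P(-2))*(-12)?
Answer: 2550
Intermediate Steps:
P(b) = -9/2 + b**2 + b**3 (P(b) = -3/2 + ((b**2 + (b*b)*b) - 3) = -3/2 + ((b**2 + b**2*b) - 3) = -3/2 + ((b**2 + b**3) - 3) = -3/2 + (-3 + b**2 + b**3) = -9/2 + b**2 + b**3)
(25*P(-2))*(-12) = (25*(-9/2 + (-2)**2 + (-2)**3))*(-12) = (25*(-9/2 + 4 - 8))*(-12) = (25*(-17/2))*(-12) = -425/2*(-12) = 2550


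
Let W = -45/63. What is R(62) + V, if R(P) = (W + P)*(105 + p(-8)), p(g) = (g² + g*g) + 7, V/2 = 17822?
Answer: 352468/7 ≈ 50353.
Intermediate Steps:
V = 35644 (V = 2*17822 = 35644)
p(g) = 7 + 2*g² (p(g) = (g² + g²) + 7 = 2*g² + 7 = 7 + 2*g²)
W = -5/7 (W = -45*1/63 = -5/7 ≈ -0.71429)
R(P) = -1200/7 + 240*P (R(P) = (-5/7 + P)*(105 + (7 + 2*(-8)²)) = (-5/7 + P)*(105 + (7 + 2*64)) = (-5/7 + P)*(105 + (7 + 128)) = (-5/7 + P)*(105 + 135) = (-5/7 + P)*240 = -1200/7 + 240*P)
R(62) + V = (-1200/7 + 240*62) + 35644 = (-1200/7 + 14880) + 35644 = 102960/7 + 35644 = 352468/7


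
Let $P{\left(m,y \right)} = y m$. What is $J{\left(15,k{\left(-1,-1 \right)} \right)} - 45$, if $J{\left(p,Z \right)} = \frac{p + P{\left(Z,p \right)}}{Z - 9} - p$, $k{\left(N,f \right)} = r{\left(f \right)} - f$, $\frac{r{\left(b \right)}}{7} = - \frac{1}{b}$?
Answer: $-195$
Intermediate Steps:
$r{\left(b \right)} = - \frac{7}{b}$ ($r{\left(b \right)} = 7 \left(- \frac{1}{b}\right) = - \frac{7}{b}$)
$P{\left(m,y \right)} = m y$
$k{\left(N,f \right)} = - f - \frac{7}{f}$ ($k{\left(N,f \right)} = - \frac{7}{f} - f = - f - \frac{7}{f}$)
$J{\left(p,Z \right)} = - p + \frac{p + Z p}{-9 + Z}$ ($J{\left(p,Z \right)} = \frac{p + Z p}{Z - 9} - p = \frac{p + Z p}{-9 + Z} - p = - p + \frac{p + Z p}{-9 + Z}$)
$J{\left(15,k{\left(-1,-1 \right)} \right)} - 45 = 10 \cdot 15 \frac{1}{-9 - \left(-1 + \frac{7}{-1}\right)} - 45 = 10 \cdot 15 \frac{1}{-9 + \left(1 - -7\right)} - 45 = 10 \cdot 15 \frac{1}{-9 + \left(1 + 7\right)} - 45 = 10 \cdot 15 \frac{1}{-9 + 8} - 45 = 10 \cdot 15 \frac{1}{-1} - 45 = 10 \cdot 15 \left(-1\right) - 45 = -150 - 45 = -195$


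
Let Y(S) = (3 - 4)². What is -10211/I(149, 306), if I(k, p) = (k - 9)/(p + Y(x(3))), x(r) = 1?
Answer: -3134777/140 ≈ -22391.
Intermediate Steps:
Y(S) = 1 (Y(S) = (-1)² = 1)
I(k, p) = (-9 + k)/(1 + p) (I(k, p) = (k - 9)/(p + 1) = (-9 + k)/(1 + p))
-10211/I(149, 306) = -10211*(1 + 306)/(-9 + 149) = -10211/(140/307) = -10211/((1/307)*140) = -10211/140/307 = -10211*307/140 = -3134777/140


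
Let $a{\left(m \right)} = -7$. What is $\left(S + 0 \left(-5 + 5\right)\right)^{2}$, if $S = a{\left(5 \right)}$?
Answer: $49$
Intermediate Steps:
$S = -7$
$\left(S + 0 \left(-5 + 5\right)\right)^{2} = \left(-7 + 0 \left(-5 + 5\right)\right)^{2} = \left(-7 + 0 \cdot 0\right)^{2} = \left(-7 + 0\right)^{2} = \left(-7\right)^{2} = 49$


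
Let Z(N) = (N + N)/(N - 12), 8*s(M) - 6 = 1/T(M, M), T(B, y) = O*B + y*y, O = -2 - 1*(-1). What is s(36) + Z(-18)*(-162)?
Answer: -1951991/10080 ≈ -193.65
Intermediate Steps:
O = -1 (O = -2 + 1 = -1)
T(B, y) = y² - B (T(B, y) = -B + y*y = -B + y² = y² - B)
s(M) = ¾ + 1/(8*(M² - M))
Z(N) = 2*N/(-12 + N) (Z(N) = (2*N)/(-12 + N) = 2*N/(-12 + N))
s(36) + Z(-18)*(-162) = (⅛)*(1 - 6*36 + 6*36²)/(36*(-1 + 36)) + (2*(-18)/(-12 - 18))*(-162) = (⅛)*(1/36)*(1 - 216 + 6*1296)/35 + (2*(-18)/(-30))*(-162) = (⅛)*(1/36)*(1/35)*(1 - 216 + 7776) + (2*(-18)*(-1/30))*(-162) = (⅛)*(1/36)*(1/35)*7561 + (6/5)*(-162) = 7561/10080 - 972/5 = -1951991/10080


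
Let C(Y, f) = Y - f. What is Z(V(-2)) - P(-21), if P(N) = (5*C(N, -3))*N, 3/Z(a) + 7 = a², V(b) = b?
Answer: -1891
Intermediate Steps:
Z(a) = 3/(-7 + a²)
P(N) = N*(15 + 5*N) (P(N) = (5*(N - 1*(-3)))*N = (5*(N + 3))*N = (5*(3 + N))*N = (15 + 5*N)*N = N*(15 + 5*N))
Z(V(-2)) - P(-21) = 3/(-7 + (-2)²) - 5*(-21)*(3 - 21) = 3/(-7 + 4) - 5*(-21)*(-18) = 3/(-3) - 1*1890 = 3*(-⅓) - 1890 = -1 - 1890 = -1891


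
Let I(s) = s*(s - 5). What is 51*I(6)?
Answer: 306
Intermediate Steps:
I(s) = s*(-5 + s)
51*I(6) = 51*(6*(-5 + 6)) = 51*(6*1) = 51*6 = 306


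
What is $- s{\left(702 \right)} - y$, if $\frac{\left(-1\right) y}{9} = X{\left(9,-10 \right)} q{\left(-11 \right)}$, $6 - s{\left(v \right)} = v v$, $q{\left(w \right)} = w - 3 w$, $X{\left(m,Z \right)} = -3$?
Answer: $492204$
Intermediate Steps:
$q{\left(w \right)} = - 2 w$
$s{\left(v \right)} = 6 - v^{2}$ ($s{\left(v \right)} = 6 - v v = 6 - v^{2}$)
$y = 594$ ($y = - 9 \left(- 3 \left(\left(-2\right) \left(-11\right)\right)\right) = - 9 \left(\left(-3\right) 22\right) = \left(-9\right) \left(-66\right) = 594$)
$- s{\left(702 \right)} - y = - (6 - 702^{2}) - 594 = - (6 - 492804) - 594 = \left(-1\right) \left(-492798\right) - 594 = 492798 - 594 = 492204$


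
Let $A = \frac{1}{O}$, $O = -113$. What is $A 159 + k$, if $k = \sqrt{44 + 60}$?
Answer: $- \frac{159}{113} + 2 \sqrt{26} \approx 8.791$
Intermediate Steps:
$A = - \frac{1}{113}$ ($A = \frac{1}{-113} = - \frac{1}{113} \approx -0.0088496$)
$k = 2 \sqrt{26}$ ($k = \sqrt{104} = 2 \sqrt{26} \approx 10.198$)
$A 159 + k = \left(- \frac{1}{113}\right) 159 + 2 \sqrt{26} = - \frac{159}{113} + 2 \sqrt{26}$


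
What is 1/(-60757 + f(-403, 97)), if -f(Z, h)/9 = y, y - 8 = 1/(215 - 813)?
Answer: -598/36375733 ≈ -1.6440e-5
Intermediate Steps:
y = 4783/598 (y = 8 + 1/(215 - 813) = 8 + 1/(-598) = 8 - 1/598 = 4783/598 ≈ 7.9983)
f(Z, h) = -43047/598 (f(Z, h) = -9*4783/598 = -43047/598)
1/(-60757 + f(-403, 97)) = 1/(-60757 - 43047/598) = 1/(-36375733/598) = -598/36375733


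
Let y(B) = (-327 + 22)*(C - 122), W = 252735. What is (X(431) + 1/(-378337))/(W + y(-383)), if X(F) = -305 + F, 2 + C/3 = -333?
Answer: 47670461/225666670390 ≈ 0.00021124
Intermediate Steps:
C = -1005 (C = -6 + 3*(-333) = -6 - 999 = -1005)
y(B) = 343735 (y(B) = (-327 + 22)*(-1005 - 122) = -305*(-1127) = 343735)
(X(431) + 1/(-378337))/(W + y(-383)) = ((-305 + 431) + 1/(-378337))/(252735 + 343735) = (126 - 1/378337)/596470 = (47670461/378337)*(1/596470) = 47670461/225666670390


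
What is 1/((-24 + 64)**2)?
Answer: 1/1600 ≈ 0.00062500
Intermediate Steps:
1/((-24 + 64)**2) = 1/(40**2) = 1/1600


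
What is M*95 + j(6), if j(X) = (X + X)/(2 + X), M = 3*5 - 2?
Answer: 2473/2 ≈ 1236.5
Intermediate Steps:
M = 13 (M = 15 - 2 = 13)
j(X) = 2*X/(2 + X) (j(X) = (2*X)/(2 + X) = 2*X/(2 + X))
M*95 + j(6) = 13*95 + 2*6/(2 + 6) = 1235 + 2*6/8 = 1235 + 2*6*(⅛) = 1235 + 3/2 = 2473/2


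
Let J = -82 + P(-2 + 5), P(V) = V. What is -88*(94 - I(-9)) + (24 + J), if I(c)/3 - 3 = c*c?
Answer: 13849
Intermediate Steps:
J = -79 (J = -82 + (-2 + 5) = -82 + 3 = -79)
I(c) = 9 + 3*c² (I(c) = 9 + 3*(c*c) = 9 + 3*c²)
-88*(94 - I(-9)) + (24 + J) = -88*(94 - (9 + 3*(-9)²)) + (24 - 79) = -88*(94 - (9 + 3*81)) - 55 = -88*(94 - (9 + 243)) - 55 = -88*(94 - 1*252) - 55 = -88*(94 - 252) - 55 = -88*(-158) - 55 = 13904 - 55 = 13849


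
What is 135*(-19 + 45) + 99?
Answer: 3609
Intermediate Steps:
135*(-19 + 45) + 99 = 135*26 + 99 = 3510 + 99 = 3609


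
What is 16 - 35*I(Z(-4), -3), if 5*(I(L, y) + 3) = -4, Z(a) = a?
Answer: 149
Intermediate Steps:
I(L, y) = -19/5 (I(L, y) = -3 + (⅕)*(-4) = -3 - ⅘ = -19/5)
16 - 35*I(Z(-4), -3) = 16 - 35*(-19/5) = 16 + 133 = 149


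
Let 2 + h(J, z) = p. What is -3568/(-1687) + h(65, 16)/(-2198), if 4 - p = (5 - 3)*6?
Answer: 561381/264859 ≈ 2.1195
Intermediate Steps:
p = -8 (p = 4 - (5 - 3)*6 = 4 - 2*6 = 4 - 1*12 = 4 - 12 = -8)
h(J, z) = -10 (h(J, z) = -2 - 8 = -10)
-3568/(-1687) + h(65, 16)/(-2198) = -3568/(-1687) - 10/(-2198) = -3568*(-1/1687) - 10*(-1/2198) = 3568/1687 + 5/1099 = 561381/264859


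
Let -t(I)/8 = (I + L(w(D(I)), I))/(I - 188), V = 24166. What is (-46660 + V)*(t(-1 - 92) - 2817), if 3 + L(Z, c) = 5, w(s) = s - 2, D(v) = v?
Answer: 17822108670/281 ≈ 6.3424e+7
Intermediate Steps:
w(s) = -2 + s
L(Z, c) = 2 (L(Z, c) = -3 + 5 = 2)
t(I) = -8*(2 + I)/(-188 + I) (t(I) = -8*(I + 2)/(I - 188) = -8*(2 + I)/(-188 + I))
(-46660 + V)*(t(-1 - 92) - 2817) = (-46660 + 24166)*(8*(-2 - (-1 - 92))/(-188 + (-1 - 92)) - 2817) = -22494*(8*(-2 - 1*(-93))/(-188 - 93) - 2817) = -22494*(8*(-2 + 93)/(-281) - 2817) = -22494*(8*(-1/281)*91 - 2817) = -22494*(-728/281 - 2817) = -22494*(-792305/281) = 17822108670/281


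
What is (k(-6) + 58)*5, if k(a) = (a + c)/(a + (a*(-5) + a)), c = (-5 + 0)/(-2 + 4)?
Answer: 10355/36 ≈ 287.64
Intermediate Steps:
c = -5/2 ≈ -2.5000
k(a) = -(-5/2 + a)/(3*a) (k(a) = (a - 5/2)/(a + (a*(-5) + a)) = (-5/2 + a)/(a + (-5*a + a)) = (-5/2 + a)/(a - 4*a) = (-5/2 + a)/((-3*a)) = (-5/2 + a)*(-1/(3*a)) = -(-5/2 + a)/(3*a))
(k(-6) + 58)*5 = ((⅙)*(5 - 2*(-6))/(-6) + 58)*5 = ((⅙)*(-⅙)*(5 + 12) + 58)*5 = ((⅙)*(-⅙)*17 + 58)*5 = (-17/36 + 58)*5 = (2071/36)*5 = 10355/36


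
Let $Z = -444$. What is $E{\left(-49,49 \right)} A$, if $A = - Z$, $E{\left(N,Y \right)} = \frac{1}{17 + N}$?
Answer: $- \frac{111}{8} \approx -13.875$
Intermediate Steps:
$A = 444$ ($A = \left(-1\right) \left(-444\right) = 444$)
$E{\left(-49,49 \right)} A = \frac{1}{17 - 49} \cdot 444 = \frac{1}{-32} \cdot 444 = \left(- \frac{1}{32}\right) 444 = - \frac{111}{8}$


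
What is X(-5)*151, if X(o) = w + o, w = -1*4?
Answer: -1359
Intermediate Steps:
w = -4
X(o) = -4 + o
X(-5)*151 = (-4 - 5)*151 = -9*151 = -1359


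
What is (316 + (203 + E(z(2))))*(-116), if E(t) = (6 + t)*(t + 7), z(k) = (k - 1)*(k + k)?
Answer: -72964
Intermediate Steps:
z(k) = 2*k*(-1 + k) (z(k) = (-1 + k)*(2*k) = 2*k*(-1 + k))
E(t) = (6 + t)*(7 + t)
(316 + (203 + E(z(2))))*(-116) = (316 + (203 + (42 + (2*2*(-1 + 2))² + 13*(2*2*(-1 + 2)))))*(-116) = (316 + (203 + (42 + (2*2*1)² + 13*(2*2*1))))*(-116) = (316 + (203 + (42 + 4² + 13*4)))*(-116) = (316 + (203 + (42 + 16 + 52)))*(-116) = (316 + (203 + 110))*(-116) = (316 + 313)*(-116) = 629*(-116) = -72964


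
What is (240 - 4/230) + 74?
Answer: 36108/115 ≈ 313.98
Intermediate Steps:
(240 - 4/230) + 74 = (240 - 4*1/230) + 74 = (240 - 2/115) + 74 = 27598/115 + 74 = 36108/115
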